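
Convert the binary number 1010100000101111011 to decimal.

Sum of powers of 2 for each 1-bit:
2^0 + 2^1 + 2^3 + 2^4 + 2^5 + 2^6 + 2^8 + 2^14 + 2^16 + 2^18
= 1 + 2 + 8 + 16 + 32 + 64 + 256 + 16384 + 65536 + 262144
= 344443



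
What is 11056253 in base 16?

Using repeated division by 16 (digits 10–15 are A–F):
11056253 ÷ 16 = 691015 remainder 13 (D)
691015 ÷ 16 = 43188 remainder 7
43188 ÷ 16 = 2699 remainder 4
2699 ÷ 16 = 168 remainder 11 (B)
168 ÷ 16 = 10 remainder 8
10 ÷ 16 = 0 remainder 10 (A)
Reading remainders bottom to top: A8B47D



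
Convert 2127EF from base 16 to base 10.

Expand by place value (powers of 16):
Digit values: E = 14, F = 15
2127EF = 2 × 16^5 + 1 × 16^4 + 2 × 16^3 + 7 × 16^2 + 14 × 16^1 + 15 × 16^0
= 2 × 1048576 + 1 × 65536 + 2 × 4096 + 7 × 256 + 14 × 16 + 15 × 1
= 2097152 + 65536 + 8192 + 1792 + 224 + 15
= 2172911



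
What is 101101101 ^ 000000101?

XOR: 1 when bits differ
  101101101
^ 000000101
-----------
  101101000
Decimal: 365 ^ 5 = 360



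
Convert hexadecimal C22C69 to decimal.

Expand by place value (powers of 16):
Digit values: C = 12
C22C69 = 12 × 16^5 + 2 × 16^4 + 2 × 16^3 + 12 × 16^2 + 6 × 16^1 + 9 × 16^0
= 12 × 1048576 + 2 × 65536 + 2 × 4096 + 12 × 256 + 6 × 16 + 9 × 1
= 12582912 + 131072 + 8192 + 3072 + 96 + 9
= 12725353



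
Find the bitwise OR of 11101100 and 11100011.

OR: 1 when either bit is 1
  11101100
| 11100011
----------
  11101111
Decimal: 236 | 227 = 239



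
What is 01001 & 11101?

AND: 1 only when both bits are 1
  01001
& 11101
-------
  01001
Decimal: 9 & 29 = 9



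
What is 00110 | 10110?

OR: 1 when either bit is 1
  00110
| 10110
-------
  10110
Decimal: 6 | 22 = 22



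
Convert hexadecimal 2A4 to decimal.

Expand by place value (powers of 16):
Digit values: A = 10
2A4 = 2 × 16^2 + 10 × 16^1 + 4 × 16^0
= 2 × 256 + 10 × 16 + 4 × 1
= 512 + 160 + 4
= 676



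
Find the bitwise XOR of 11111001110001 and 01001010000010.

XOR: 1 when bits differ
  11111001110001
^ 01001010000010
----------------
  10110011110011
Decimal: 15985 ^ 4738 = 11507



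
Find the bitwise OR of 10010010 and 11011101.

OR: 1 when either bit is 1
  10010010
| 11011101
----------
  11011111
Decimal: 146 | 221 = 223



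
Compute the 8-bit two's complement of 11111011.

Original (sign bit 1, negative): 11111011
Step 1 - Invert all bits: 00000100
Step 2 - Add 1: 00000101
Verification: 11111011 + 00000101 = 100000000; discarding the end carry (carry out of the top bit) leaves the 8-bit value 00000000, as required for x + (-x)



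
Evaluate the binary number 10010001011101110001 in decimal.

Sum of powers of 2 for each 1-bit:
2^0 + 2^4 + 2^5 + 2^6 + 2^8 + 2^9 + 2^10 + 2^12 + 2^16 + 2^19
= 1 + 16 + 32 + 64 + 256 + 512 + 1024 + 4096 + 65536 + 524288
= 595825



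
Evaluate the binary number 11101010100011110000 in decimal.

Sum of powers of 2 for each 1-bit:
2^4 + 2^5 + 2^6 + 2^7 + 2^11 + 2^13 + 2^15 + 2^17 + 2^18 + 2^19
= 16 + 32 + 64 + 128 + 2048 + 8192 + 32768 + 131072 + 262144 + 524288
= 960752



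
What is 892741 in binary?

Using repeated division by 2:
892741 ÷ 2 = 446370 remainder 1
446370 ÷ 2 = 223185 remainder 0
223185 ÷ 2 = 111592 remainder 1
111592 ÷ 2 = 55796 remainder 0
55796 ÷ 2 = 27898 remainder 0
27898 ÷ 2 = 13949 remainder 0
13949 ÷ 2 = 6974 remainder 1
6974 ÷ 2 = 3487 remainder 0
3487 ÷ 2 = 1743 remainder 1
1743 ÷ 2 = 871 remainder 1
871 ÷ 2 = 435 remainder 1
435 ÷ 2 = 217 remainder 1
217 ÷ 2 = 108 remainder 1
108 ÷ 2 = 54 remainder 0
54 ÷ 2 = 27 remainder 0
27 ÷ 2 = 13 remainder 1
13 ÷ 2 = 6 remainder 1
6 ÷ 2 = 3 remainder 0
3 ÷ 2 = 1 remainder 1
1 ÷ 2 = 0 remainder 1
Reading remainders bottom to top: 11011001111101000101



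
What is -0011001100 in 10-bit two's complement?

Original: 0011001100
Step 1 - Invert all bits: 1100110011
Step 2 - Add 1: 1100110100
Verification: 0011001100 + 1100110100 = 10000000000; discarding the end carry (carry out of the top bit) leaves the 10-bit value 0000000000, as required for x + (-x)



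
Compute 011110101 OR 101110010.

OR: 1 when either bit is 1
  011110101
| 101110010
-----------
  111110111
Decimal: 245 | 370 = 503



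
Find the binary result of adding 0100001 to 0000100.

Add column by column from the right: bit + bit + carry-in; write the sum mod 2, carry 1 when the sum is 2 or 3.
carry:  0000000
        0100001
+       0000100
---------------
       00100101
(the carry out of the leftmost column, 0, becomes the leading bit)
Decimal check:
  0100001 = 32 + 1 = 33
  0000100 = 4
  33 + 4 = 37, and 00100101 = 32 + 4 + 1 = 37 ✓



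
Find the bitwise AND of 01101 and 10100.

AND: 1 only when both bits are 1
  01101
& 10100
-------
  00100
Decimal: 13 & 20 = 4



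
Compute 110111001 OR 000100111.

OR: 1 when either bit is 1
  110111001
| 000100111
-----------
  110111111
Decimal: 441 | 39 = 447



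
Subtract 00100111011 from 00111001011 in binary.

Method 1 - Direct subtraction (column by column from the right: bit − bit − borrow-in; if negative, add 2 and borrow 1 from the next column):
borrow: 00001100000
        00111001011
-       00100111011
-------------------
        00010010000

Method 2 - Add two's complement:
Two's complement of 00100111011: invert → 11011000100, add 1 → 11011000101
  00111001011
+ 11011000101
-------------
 100010010000  (end carry out of the top bit = 1)
Discarding the end carry: 00010010000
Decimal check:
  00111001011 = 256 + 128 + 64 + 8 + 2 + 1 = 459
  00100111011 = 256 + 32 + 16 + 8 + 2 + 1 = 315
  459 - 315 = 144, and 00010010000 = 128 + 16 = 144 ✓



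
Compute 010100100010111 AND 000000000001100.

AND: 1 only when both bits are 1
  010100100010111
& 000000000001100
-----------------
  000000000000100
Decimal: 10519 & 12 = 4



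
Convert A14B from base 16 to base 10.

Expand by place value (powers of 16):
Digit values: A = 10, B = 11
A14B = 10 × 16^3 + 1 × 16^2 + 4 × 16^1 + 11 × 16^0
= 10 × 4096 + 1 × 256 + 4 × 16 + 11 × 1
= 40960 + 256 + 64 + 11
= 41291



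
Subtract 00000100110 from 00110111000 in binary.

Method 1 - Direct subtraction (column by column from the right: bit − bit − borrow-in; if negative, add 2 and borrow 1 from the next column):
borrow: 00000001100
        00110111000
-       00000100110
-------------------
        00110010010

Method 2 - Add two's complement:
Two's complement of 00000100110: invert → 11111011001, add 1 → 11111011010
  00110111000
+ 11111011010
-------------
 100110010010  (end carry out of the top bit = 1)
Discarding the end carry: 00110010010
Decimal check:
  00110111000 = 256 + 128 + 32 + 16 + 8 = 440
  00000100110 = 32 + 4 + 2 = 38
  440 - 38 = 402, and 00110010010 = 256 + 128 + 16 + 2 = 402 ✓



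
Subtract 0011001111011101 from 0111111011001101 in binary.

Method 1 - Direct subtraction (column by column from the right: bit − bit − borrow-in; if negative, add 2 and borrow 1 from the next column):
borrow: 0000011111100000
        0111111011001101
-       0011001111011101
------------------------
        0100101011110000

Method 2 - Add two's complement:
Two's complement of 0011001111011101: invert → 1100110000100010, add 1 → 1100110000100011
  0111111011001101
+ 1100110000100011
------------------
 10100101011110000  (end carry out of the top bit = 1)
Discarding the end carry: 0100101011110000
Decimal check:
  0111111011001101 = 16384 + 8192 + 4096 + 2048 + 1024 + 512 + 128 + 64 + 8 + 4 + 1 = 32461
  0011001111011101 = 8192 + 4096 + 512 + 256 + 128 + 64 + 16 + 8 + 4 + 1 = 13277
  32461 - 13277 = 19184, and 0100101011110000 = 16384 + 2048 + 512 + 128 + 64 + 32 + 16 = 19184 ✓



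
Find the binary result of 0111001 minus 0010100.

Method 1 - Direct subtraction (column by column from the right: bit − bit − borrow-in; if negative, add 2 and borrow 1 from the next column):
borrow: 0001000
        0111001
-       0010100
---------------
        0100101

Method 2 - Add two's complement:
Two's complement of 0010100: invert → 1101011, add 1 → 1101100
  0111001
+ 1101100
---------
 10100101  (end carry out of the top bit = 1)
Discarding the end carry: 0100101
Decimal check:
  0111001 = 32 + 16 + 8 + 1 = 57
  0010100 = 16 + 4 = 20
  57 - 20 = 37, and 0100101 = 32 + 4 + 1 = 37 ✓



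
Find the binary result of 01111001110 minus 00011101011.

Method 1 - Direct subtraction (column by column from the right: bit − bit − borrow-in; if negative, add 2 and borrow 1 from the next column):
borrow: 00111000110
        01111001110
-       00011101011
-------------------
        01011100011

Method 2 - Add two's complement:
Two's complement of 00011101011: invert → 11100010100, add 1 → 11100010101
  01111001110
+ 11100010101
-------------
 101011100011  (end carry out of the top bit = 1)
Discarding the end carry: 01011100011
Decimal check:
  01111001110 = 512 + 256 + 128 + 64 + 8 + 4 + 2 = 974
  00011101011 = 128 + 64 + 32 + 8 + 2 + 1 = 235
  974 - 235 = 739, and 01011100011 = 512 + 128 + 64 + 32 + 2 + 1 = 739 ✓



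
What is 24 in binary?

Using repeated division by 2:
24 ÷ 2 = 12 remainder 0
12 ÷ 2 = 6 remainder 0
6 ÷ 2 = 3 remainder 0
3 ÷ 2 = 1 remainder 1
1 ÷ 2 = 0 remainder 1
Reading remainders bottom to top: 11000



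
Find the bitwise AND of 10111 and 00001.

AND: 1 only when both bits are 1
  10111
& 00001
-------
  00001
Decimal: 23 & 1 = 1



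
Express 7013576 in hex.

Using repeated division by 16 (digits 10–15 are A–F):
7013576 ÷ 16 = 438348 remainder 8
438348 ÷ 16 = 27396 remainder 12 (C)
27396 ÷ 16 = 1712 remainder 4
1712 ÷ 16 = 107 remainder 0
107 ÷ 16 = 6 remainder 11 (B)
6 ÷ 16 = 0 remainder 6
Reading remainders bottom to top: 6B04C8



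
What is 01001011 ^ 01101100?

XOR: 1 when bits differ
  01001011
^ 01101100
----------
  00100111
Decimal: 75 ^ 108 = 39



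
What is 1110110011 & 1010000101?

AND: 1 only when both bits are 1
  1110110011
& 1010000101
------------
  1010000001
Decimal: 947 & 645 = 641



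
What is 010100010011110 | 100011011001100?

OR: 1 when either bit is 1
  010100010011110
| 100011011001100
-----------------
  110111011011110
Decimal: 10398 | 18124 = 28382



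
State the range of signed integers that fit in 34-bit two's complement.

For 34-bit two's complement:
Minimum: -2^33 = -8589934592
Maximum: 2^33 - 1 = 8589934591



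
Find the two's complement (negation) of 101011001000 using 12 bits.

Original (sign bit 1, negative): 101011001000
Step 1 - Invert all bits: 010100110111
Step 2 - Add 1: 010100111000
Verification: 101011001000 + 010100111000 = 1000000000000; discarding the end carry (carry out of the top bit) leaves the 12-bit value 000000000000, as required for x + (-x)



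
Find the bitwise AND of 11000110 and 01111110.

AND: 1 only when both bits are 1
  11000110
& 01111110
----------
  01000110
Decimal: 198 & 126 = 70



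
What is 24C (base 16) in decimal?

Expand by place value (powers of 16):
Digit values: C = 12
24C = 2 × 16^2 + 4 × 16^1 + 12 × 16^0
= 2 × 256 + 4 × 16 + 12 × 1
= 512 + 64 + 12
= 588



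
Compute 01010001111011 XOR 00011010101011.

XOR: 1 when bits differ
  01010001111011
^ 00011010101011
----------------
  01001011010000
Decimal: 5243 ^ 1707 = 4816



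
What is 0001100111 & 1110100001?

AND: 1 only when both bits are 1
  0001100111
& 1110100001
------------
  0000100001
Decimal: 103 & 929 = 33



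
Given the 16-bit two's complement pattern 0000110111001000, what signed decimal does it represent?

Binary: 0000110111001000
Sign bit: 0 (non-negative)
Read directly as an unsigned value:
0000110111001000 = 2048 + 1024 + 256 + 128 + 64 + 8 = 3528
Value: 3528



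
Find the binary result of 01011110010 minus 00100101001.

Method 1 - Direct subtraction (column by column from the right: bit − bit − borrow-in; if negative, add 2 and borrow 1 from the next column):
borrow: 01000010010
        01011110010
-       00100101001
-------------------
        00111001001

Method 2 - Add two's complement:
Two's complement of 00100101001: invert → 11011010110, add 1 → 11011010111
  01011110010
+ 11011010111
-------------
 100111001001  (end carry out of the top bit = 1)
Discarding the end carry: 00111001001
Decimal check:
  01011110010 = 512 + 128 + 64 + 32 + 16 + 2 = 754
  00100101001 = 256 + 32 + 8 + 1 = 297
  754 - 297 = 457, and 00111001001 = 256 + 128 + 64 + 8 + 1 = 457 ✓



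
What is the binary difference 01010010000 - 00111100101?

Method 1 - Direct subtraction (column by column from the right: bit − bit − borrow-in; if negative, add 2 and borrow 1 from the next column):
borrow: 01111011110
        01010010000
-       00111100101
-------------------
        00010101011

Method 2 - Add two's complement:
Two's complement of 00111100101: invert → 11000011010, add 1 → 11000011011
  01010010000
+ 11000011011
-------------
 100010101011  (end carry out of the top bit = 1)
Discarding the end carry: 00010101011
Decimal check:
  01010010000 = 512 + 128 + 16 = 656
  00111100101 = 256 + 128 + 64 + 32 + 4 + 1 = 485
  656 - 485 = 171, and 00010101011 = 128 + 32 + 8 + 2 + 1 = 171 ✓



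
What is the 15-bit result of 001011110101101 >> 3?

Original: 001011110101101 (decimal 6061)
Shift right by 3 positions
Drop the 3 low bits; fill with zeros on the left
Result: 000001011110101 (decimal 757)
Equivalent: 6061 >> 3 = 6061 ÷ 2^3 = 757



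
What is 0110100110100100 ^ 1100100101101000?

XOR: 1 when bits differ
  0110100110100100
^ 1100100101101000
------------------
  1010000011001100
Decimal: 27044 ^ 51560 = 41164



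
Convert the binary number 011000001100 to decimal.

Sum of powers of 2 for each 1-bit:
2^2 + 2^3 + 2^9 + 2^10
= 4 + 8 + 512 + 1024
= 1548



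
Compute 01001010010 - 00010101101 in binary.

Method 1 - Direct subtraction (column by column from the right: bit − bit − borrow-in; if negative, add 2 and borrow 1 from the next column):
borrow: 01101011010
        01001010010
-       00010101101
-------------------
        00110100101

Method 2 - Add two's complement:
Two's complement of 00010101101: invert → 11101010010, add 1 → 11101010011
  01001010010
+ 11101010011
-------------
 100110100101  (end carry out of the top bit = 1)
Discarding the end carry: 00110100101
Decimal check:
  01001010010 = 512 + 64 + 16 + 2 = 594
  00010101101 = 128 + 32 + 8 + 4 + 1 = 173
  594 - 173 = 421, and 00110100101 = 256 + 128 + 32 + 4 + 1 = 421 ✓



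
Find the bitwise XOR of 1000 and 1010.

XOR: 1 when bits differ
  1000
^ 1010
------
  0010
Decimal: 8 ^ 10 = 2



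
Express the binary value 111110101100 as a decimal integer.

Sum of powers of 2 for each 1-bit:
2^2 + 2^3 + 2^5 + 2^7 + 2^8 + 2^9 + 2^10 + 2^11
= 4 + 8 + 32 + 128 + 256 + 512 + 1024 + 2048
= 4012



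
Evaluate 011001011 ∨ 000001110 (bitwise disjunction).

OR: 1 when either bit is 1
  011001011
| 000001110
-----------
  011001111
Decimal: 203 | 14 = 207



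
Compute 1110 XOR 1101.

XOR: 1 when bits differ
  1110
^ 1101
------
  0011
Decimal: 14 ^ 13 = 3



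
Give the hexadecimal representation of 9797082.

Using repeated division by 16 (digits 10–15 are A–F):
9797082 ÷ 16 = 612317 remainder 10 (A)
612317 ÷ 16 = 38269 remainder 13 (D)
38269 ÷ 16 = 2391 remainder 13 (D)
2391 ÷ 16 = 149 remainder 7
149 ÷ 16 = 9 remainder 5
9 ÷ 16 = 0 remainder 9
Reading remainders bottom to top: 957DDA



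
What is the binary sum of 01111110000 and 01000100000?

Add column by column from the right: bit + bit + carry-in; write the sum mod 2, carry 1 when the sum is 2 or 3.
carry:  11111000000
        01111110000
+       01000100000
-------------------
       011000010000
(the carry out of the leftmost column, 0, becomes the leading bit)
Decimal check:
  01111110000 = 512 + 256 + 128 + 64 + 32 + 16 = 1008
  01000100000 = 512 + 32 = 544
  1008 + 544 = 1552, and 011000010000 = 1024 + 512 + 16 = 1552 ✓



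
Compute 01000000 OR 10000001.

OR: 1 when either bit is 1
  01000000
| 10000001
----------
  11000001
Decimal: 64 | 129 = 193



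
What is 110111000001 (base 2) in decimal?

Sum of powers of 2 for each 1-bit:
2^0 + 2^6 + 2^7 + 2^8 + 2^10 + 2^11
= 1 + 64 + 128 + 256 + 1024 + 2048
= 3521



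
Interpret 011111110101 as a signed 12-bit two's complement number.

Binary: 011111110101
Sign bit: 0 (non-negative)
Read directly as an unsigned value:
011111110101 = 1024 + 512 + 256 + 128 + 64 + 32 + 16 + 4 + 1 = 2037
Value: 2037



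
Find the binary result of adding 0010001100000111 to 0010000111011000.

Add column by column from the right: bit + bit + carry-in; write the sum mod 2, carry 1 when the sum is 2 or 3.
carry:  0100011000000000
        0010001100000111
+       0010000111011000
------------------------
       00100010011011111
(the carry out of the leftmost column, 0, becomes the leading bit)
Decimal check:
  0010001100000111 = 8192 + 512 + 256 + 4 + 2 + 1 = 8967
  0010000111011000 = 8192 + 256 + 128 + 64 + 16 + 8 = 8664
  8967 + 8664 = 17631, and 00100010011011111 = 16384 + 1024 + 128 + 64 + 16 + 8 + 4 + 2 + 1 = 17631 ✓



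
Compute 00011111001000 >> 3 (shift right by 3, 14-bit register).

Original: 00011111001000 (decimal 1992)
Shift right by 3 positions
Drop the 3 low bits; fill with zeros on the left
Result: 00000011111001 (decimal 249)
Equivalent: 1992 >> 3 = 1992 ÷ 2^3 = 249



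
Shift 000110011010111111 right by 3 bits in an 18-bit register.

Original: 000110011010111111 (decimal 26303)
Shift right by 3 positions
Drop the 3 low bits; fill with zeros on the left
Result: 000000110011010111 (decimal 3287)
Equivalent: 26303 >> 3 = 26303 ÷ 2^3 = 3287



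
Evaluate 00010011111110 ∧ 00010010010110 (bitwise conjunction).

AND: 1 only when both bits are 1
  00010011111110
& 00010010010110
----------------
  00010010010110
Decimal: 1278 & 1174 = 1174



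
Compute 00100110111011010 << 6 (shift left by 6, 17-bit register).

Original: 00100110111011010 (decimal 19930)
Shift left by 6 positions
Append 6 zeros on the right and drop the 6 high bits that overflow the 17-bit width
Result: 10111011010000000 (decimal 95872)
Equivalent: 19930 << 6 = 19930 × 2^6 = 1275520, truncated to 17 bits = 95872



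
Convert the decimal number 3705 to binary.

Using repeated division by 2:
3705 ÷ 2 = 1852 remainder 1
1852 ÷ 2 = 926 remainder 0
926 ÷ 2 = 463 remainder 0
463 ÷ 2 = 231 remainder 1
231 ÷ 2 = 115 remainder 1
115 ÷ 2 = 57 remainder 1
57 ÷ 2 = 28 remainder 1
28 ÷ 2 = 14 remainder 0
14 ÷ 2 = 7 remainder 0
7 ÷ 2 = 3 remainder 1
3 ÷ 2 = 1 remainder 1
1 ÷ 2 = 0 remainder 1
Reading remainders bottom to top: 111001111001



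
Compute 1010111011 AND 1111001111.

AND: 1 only when both bits are 1
  1010111011
& 1111001111
------------
  1010001011
Decimal: 699 & 975 = 651



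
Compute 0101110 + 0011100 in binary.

Add column by column from the right: bit + bit + carry-in; write the sum mod 2, carry 1 when the sum is 2 or 3.
carry:  1111000
        0101110
+       0011100
---------------
       01001010
(the carry out of the leftmost column, 0, becomes the leading bit)
Decimal check:
  0101110 = 32 + 8 + 4 + 2 = 46
  0011100 = 16 + 8 + 4 = 28
  46 + 28 = 74, and 01001010 = 64 + 8 + 2 = 74 ✓



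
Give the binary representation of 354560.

Using repeated division by 2:
354560 ÷ 2 = 177280 remainder 0
177280 ÷ 2 = 88640 remainder 0
88640 ÷ 2 = 44320 remainder 0
44320 ÷ 2 = 22160 remainder 0
22160 ÷ 2 = 11080 remainder 0
11080 ÷ 2 = 5540 remainder 0
5540 ÷ 2 = 2770 remainder 0
2770 ÷ 2 = 1385 remainder 0
1385 ÷ 2 = 692 remainder 1
692 ÷ 2 = 346 remainder 0
346 ÷ 2 = 173 remainder 0
173 ÷ 2 = 86 remainder 1
86 ÷ 2 = 43 remainder 0
43 ÷ 2 = 21 remainder 1
21 ÷ 2 = 10 remainder 1
10 ÷ 2 = 5 remainder 0
5 ÷ 2 = 2 remainder 1
2 ÷ 2 = 1 remainder 0
1 ÷ 2 = 0 remainder 1
Reading remainders bottom to top: 1010110100100000000



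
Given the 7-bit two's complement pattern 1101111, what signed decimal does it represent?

Binary: 1101111
Sign bit: 1 (negative)
Invert: 0010000
Add 1:  0010001
Magnitude: 0010001 = 16 + 1 = 17
Value: -17



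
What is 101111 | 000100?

OR: 1 when either bit is 1
  101111
| 000100
--------
  101111
Decimal: 47 | 4 = 47



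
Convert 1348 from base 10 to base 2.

Using repeated division by 2:
1348 ÷ 2 = 674 remainder 0
674 ÷ 2 = 337 remainder 0
337 ÷ 2 = 168 remainder 1
168 ÷ 2 = 84 remainder 0
84 ÷ 2 = 42 remainder 0
42 ÷ 2 = 21 remainder 0
21 ÷ 2 = 10 remainder 1
10 ÷ 2 = 5 remainder 0
5 ÷ 2 = 2 remainder 1
2 ÷ 2 = 1 remainder 0
1 ÷ 2 = 0 remainder 1
Reading remainders bottom to top: 10101000100



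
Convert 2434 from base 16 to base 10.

Expand by place value (powers of 16):
2434 = 2 × 16^3 + 4 × 16^2 + 3 × 16^1 + 4 × 16^0
= 2 × 4096 + 4 × 256 + 3 × 16 + 4 × 1
= 8192 + 1024 + 48 + 4
= 9268



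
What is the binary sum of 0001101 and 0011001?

Add column by column from the right: bit + bit + carry-in; write the sum mod 2, carry 1 when the sum is 2 or 3.
carry:  0110010
        0001101
+       0011001
---------------
       00100110
(the carry out of the leftmost column, 0, becomes the leading bit)
Decimal check:
  0001101 = 8 + 4 + 1 = 13
  0011001 = 16 + 8 + 1 = 25
  13 + 25 = 38, and 00100110 = 32 + 4 + 2 = 38 ✓



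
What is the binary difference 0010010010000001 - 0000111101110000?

Method 1 - Direct subtraction (column by column from the right: bit − bit − borrow-in; if negative, add 2 and borrow 1 from the next column):
borrow: 0011111011100000
        0010010010000001
-       0000111101110000
------------------------
        0001010100010001

Method 2 - Add two's complement:
Two's complement of 0000111101110000: invert → 1111000010001111, add 1 → 1111000010010000
  0010010010000001
+ 1111000010010000
------------------
 10001010100010001  (end carry out of the top bit = 1)
Discarding the end carry: 0001010100010001
Decimal check:
  0010010010000001 = 8192 + 1024 + 128 + 1 = 9345
  0000111101110000 = 2048 + 1024 + 512 + 256 + 64 + 32 + 16 = 3952
  9345 - 3952 = 5393, and 0001010100010001 = 4096 + 1024 + 256 + 16 + 1 = 5393 ✓



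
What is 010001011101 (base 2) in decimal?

Sum of powers of 2 for each 1-bit:
2^0 + 2^2 + 2^3 + 2^4 + 2^6 + 2^10
= 1 + 4 + 8 + 16 + 64 + 1024
= 1117



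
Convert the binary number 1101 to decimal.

Sum of powers of 2 for each 1-bit:
2^0 + 2^2 + 2^3
= 1 + 4 + 8
= 13



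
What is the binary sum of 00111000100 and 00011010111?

Add column by column from the right: bit + bit + carry-in; write the sum mod 2, carry 1 when the sum is 2 or 3.
carry:  01110001000
        00111000100
+       00011010111
-------------------
       001010011011
(the carry out of the leftmost column, 0, becomes the leading bit)
Decimal check:
  00111000100 = 256 + 128 + 64 + 4 = 452
  00011010111 = 128 + 64 + 16 + 4 + 2 + 1 = 215
  452 + 215 = 667, and 001010011011 = 512 + 128 + 16 + 8 + 2 + 1 = 667 ✓



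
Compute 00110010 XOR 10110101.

XOR: 1 when bits differ
  00110010
^ 10110101
----------
  10000111
Decimal: 50 ^ 181 = 135



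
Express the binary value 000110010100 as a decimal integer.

Sum of powers of 2 for each 1-bit:
2^2 + 2^4 + 2^7 + 2^8
= 4 + 16 + 128 + 256
= 404



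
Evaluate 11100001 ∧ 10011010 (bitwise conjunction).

AND: 1 only when both bits are 1
  11100001
& 10011010
----------
  10000000
Decimal: 225 & 154 = 128



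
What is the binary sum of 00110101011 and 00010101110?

Add column by column from the right: bit + bit + carry-in; write the sum mod 2, carry 1 when the sum is 2 or 3.
carry:  01101011100
        00110101011
+       00010101110
-------------------
       001001011001
(the carry out of the leftmost column, 0, becomes the leading bit)
Decimal check:
  00110101011 = 256 + 128 + 32 + 8 + 2 + 1 = 427
  00010101110 = 128 + 32 + 8 + 4 + 2 = 174
  427 + 174 = 601, and 001001011001 = 512 + 64 + 16 + 8 + 1 = 601 ✓



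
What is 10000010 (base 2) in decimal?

Sum of powers of 2 for each 1-bit:
2^1 + 2^7
= 2 + 128
= 130



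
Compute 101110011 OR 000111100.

OR: 1 when either bit is 1
  101110011
| 000111100
-----------
  101111111
Decimal: 371 | 60 = 383



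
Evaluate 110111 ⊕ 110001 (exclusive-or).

XOR: 1 when bits differ
  110111
^ 110001
--------
  000110
Decimal: 55 ^ 49 = 6



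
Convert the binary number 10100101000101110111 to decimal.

Sum of powers of 2 for each 1-bit:
2^0 + 2^1 + 2^2 + 2^4 + 2^5 + 2^6 + 2^8 + 2^12 + 2^14 + 2^17 + 2^19
= 1 + 2 + 4 + 16 + 32 + 64 + 256 + 4096 + 16384 + 131072 + 524288
= 676215



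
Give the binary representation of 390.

Using repeated division by 2:
390 ÷ 2 = 195 remainder 0
195 ÷ 2 = 97 remainder 1
97 ÷ 2 = 48 remainder 1
48 ÷ 2 = 24 remainder 0
24 ÷ 2 = 12 remainder 0
12 ÷ 2 = 6 remainder 0
6 ÷ 2 = 3 remainder 0
3 ÷ 2 = 1 remainder 1
1 ÷ 2 = 0 remainder 1
Reading remainders bottom to top: 110000110



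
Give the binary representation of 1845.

Using repeated division by 2:
1845 ÷ 2 = 922 remainder 1
922 ÷ 2 = 461 remainder 0
461 ÷ 2 = 230 remainder 1
230 ÷ 2 = 115 remainder 0
115 ÷ 2 = 57 remainder 1
57 ÷ 2 = 28 remainder 1
28 ÷ 2 = 14 remainder 0
14 ÷ 2 = 7 remainder 0
7 ÷ 2 = 3 remainder 1
3 ÷ 2 = 1 remainder 1
1 ÷ 2 = 0 remainder 1
Reading remainders bottom to top: 11100110101



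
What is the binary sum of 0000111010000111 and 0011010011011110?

Add column by column from the right: bit + bit + carry-in; write the sum mod 2, carry 1 when the sum is 2 or 3.
carry:  0111100100111100
        0000111010000111
+       0011010011011110
------------------------
       00100001101100101
(the carry out of the leftmost column, 0, becomes the leading bit)
Decimal check:
  0000111010000111 = 2048 + 1024 + 512 + 128 + 4 + 2 + 1 = 3719
  0011010011011110 = 8192 + 4096 + 1024 + 128 + 64 + 16 + 8 + 4 + 2 = 13534
  3719 + 13534 = 17253, and 00100001101100101 = 16384 + 512 + 256 + 64 + 32 + 4 + 1 = 17253 ✓



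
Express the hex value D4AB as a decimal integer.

Expand by place value (powers of 16):
Digit values: D = 13, A = 10, B = 11
D4AB = 13 × 16^3 + 4 × 16^2 + 10 × 16^1 + 11 × 16^0
= 13 × 4096 + 4 × 256 + 10 × 16 + 11 × 1
= 53248 + 1024 + 160 + 11
= 54443



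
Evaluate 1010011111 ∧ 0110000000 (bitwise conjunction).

AND: 1 only when both bits are 1
  1010011111
& 0110000000
------------
  0010000000
Decimal: 671 & 384 = 128



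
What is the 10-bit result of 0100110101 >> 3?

Original: 0100110101 (decimal 309)
Shift right by 3 positions
Drop the 3 low bits; fill with zeros on the left
Result: 0000100110 (decimal 38)
Equivalent: 309 >> 3 = 309 ÷ 2^3 = 38



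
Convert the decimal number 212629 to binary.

Using repeated division by 2:
212629 ÷ 2 = 106314 remainder 1
106314 ÷ 2 = 53157 remainder 0
53157 ÷ 2 = 26578 remainder 1
26578 ÷ 2 = 13289 remainder 0
13289 ÷ 2 = 6644 remainder 1
6644 ÷ 2 = 3322 remainder 0
3322 ÷ 2 = 1661 remainder 0
1661 ÷ 2 = 830 remainder 1
830 ÷ 2 = 415 remainder 0
415 ÷ 2 = 207 remainder 1
207 ÷ 2 = 103 remainder 1
103 ÷ 2 = 51 remainder 1
51 ÷ 2 = 25 remainder 1
25 ÷ 2 = 12 remainder 1
12 ÷ 2 = 6 remainder 0
6 ÷ 2 = 3 remainder 0
3 ÷ 2 = 1 remainder 1
1 ÷ 2 = 0 remainder 1
Reading remainders bottom to top: 110011111010010101



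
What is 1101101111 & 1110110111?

AND: 1 only when both bits are 1
  1101101111
& 1110110111
------------
  1100100111
Decimal: 879 & 951 = 807



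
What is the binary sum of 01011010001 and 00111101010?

Add column by column from the right: bit + bit + carry-in; write the sum mod 2, carry 1 when the sum is 2 or 3.
carry:  11110000000
        01011010001
+       00111101010
-------------------
       010010111011
(the carry out of the leftmost column, 0, becomes the leading bit)
Decimal check:
  01011010001 = 512 + 128 + 64 + 16 + 1 = 721
  00111101010 = 256 + 128 + 64 + 32 + 8 + 2 = 490
  721 + 490 = 1211, and 010010111011 = 1024 + 128 + 32 + 16 + 8 + 2 + 1 = 1211 ✓



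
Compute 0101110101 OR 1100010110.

OR: 1 when either bit is 1
  0101110101
| 1100010110
------------
  1101110111
Decimal: 373 | 790 = 887



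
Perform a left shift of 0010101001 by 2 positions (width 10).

Original: 0010101001 (decimal 169)
Shift left by 2 positions
Append 2 zeros on the right
Result: 1010100100 (decimal 676)
Equivalent: 169 << 2 = 169 × 2^2 = 676



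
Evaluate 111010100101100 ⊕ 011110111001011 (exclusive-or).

XOR: 1 when bits differ
  111010100101100
^ 011110111001011
-----------------
  100100011100111
Decimal: 29996 ^ 15819 = 18663



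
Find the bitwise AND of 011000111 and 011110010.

AND: 1 only when both bits are 1
  011000111
& 011110010
-----------
  011000010
Decimal: 199 & 242 = 194



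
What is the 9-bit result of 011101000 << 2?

Original: 011101000 (decimal 232)
Shift left by 2 positions
Append 2 zeros on the right and drop the 2 high bits that overflow the 9-bit width
Result: 110100000 (decimal 416)
Equivalent: 232 << 2 = 232 × 2^2 = 928, truncated to 9 bits = 416



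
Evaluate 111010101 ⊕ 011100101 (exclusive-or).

XOR: 1 when bits differ
  111010101
^ 011100101
-----------
  100110000
Decimal: 469 ^ 229 = 304



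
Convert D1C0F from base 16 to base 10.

Expand by place value (powers of 16):
Digit values: D = 13, C = 12, F = 15
D1C0F = 13 × 16^4 + 1 × 16^3 + 12 × 16^2 + 0 × 16^1 + 15 × 16^0
= 13 × 65536 + 1 × 4096 + 12 × 256 + 0 × 16 + 15 × 1
= 851968 + 4096 + 3072 + 0 + 15
= 859151



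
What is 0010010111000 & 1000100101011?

AND: 1 only when both bits are 1
  0010010111000
& 1000100101011
---------------
  0000000101000
Decimal: 1208 & 4395 = 40



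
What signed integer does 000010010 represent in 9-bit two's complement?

Binary: 000010010
Sign bit: 0 (non-negative)
Read directly as an unsigned value:
000010010 = 16 + 2 = 18
Value: 18



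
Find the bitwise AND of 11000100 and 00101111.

AND: 1 only when both bits are 1
  11000100
& 00101111
----------
  00000100
Decimal: 196 & 47 = 4



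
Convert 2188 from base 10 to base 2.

Using repeated division by 2:
2188 ÷ 2 = 1094 remainder 0
1094 ÷ 2 = 547 remainder 0
547 ÷ 2 = 273 remainder 1
273 ÷ 2 = 136 remainder 1
136 ÷ 2 = 68 remainder 0
68 ÷ 2 = 34 remainder 0
34 ÷ 2 = 17 remainder 0
17 ÷ 2 = 8 remainder 1
8 ÷ 2 = 4 remainder 0
4 ÷ 2 = 2 remainder 0
2 ÷ 2 = 1 remainder 0
1 ÷ 2 = 0 remainder 1
Reading remainders bottom to top: 100010001100



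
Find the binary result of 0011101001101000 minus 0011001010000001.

Method 1 - Direct subtraction (column by column from the right: bit − bit − borrow-in; if negative, add 2 and borrow 1 from the next column):
borrow: 0000111100001110
        0011101001101000
-       0011001010000001
------------------------
        0000011111100111

Method 2 - Add two's complement:
Two's complement of 0011001010000001: invert → 1100110101111110, add 1 → 1100110101111111
  0011101001101000
+ 1100110101111111
------------------
 10000011111100111  (end carry out of the top bit = 1)
Discarding the end carry: 0000011111100111
Decimal check:
  0011101001101000 = 8192 + 4096 + 2048 + 512 + 64 + 32 + 8 = 14952
  0011001010000001 = 8192 + 4096 + 512 + 128 + 1 = 12929
  14952 - 12929 = 2023, and 0000011111100111 = 1024 + 512 + 256 + 128 + 64 + 32 + 4 + 2 + 1 = 2023 ✓



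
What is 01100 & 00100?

AND: 1 only when both bits are 1
  01100
& 00100
-------
  00100
Decimal: 12 & 4 = 4



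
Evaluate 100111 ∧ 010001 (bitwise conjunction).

AND: 1 only when both bits are 1
  100111
& 010001
--------
  000001
Decimal: 39 & 17 = 1



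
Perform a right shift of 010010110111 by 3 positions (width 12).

Original: 010010110111 (decimal 1207)
Shift right by 3 positions
Drop the 3 low bits; fill with zeros on the left
Result: 000010010110 (decimal 150)
Equivalent: 1207 >> 3 = 1207 ÷ 2^3 = 150



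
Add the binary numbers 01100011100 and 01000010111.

Add column by column from the right: bit + bit + carry-in; write the sum mod 2, carry 1 when the sum is 2 or 3.
carry:  10000111000
        01100011100
+       01000010111
-------------------
       010100110011
(the carry out of the leftmost column, 0, becomes the leading bit)
Decimal check:
  01100011100 = 512 + 256 + 16 + 8 + 4 = 796
  01000010111 = 512 + 16 + 4 + 2 + 1 = 535
  796 + 535 = 1331, and 010100110011 = 1024 + 256 + 32 + 16 + 2 + 1 = 1331 ✓



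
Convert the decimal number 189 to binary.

Using repeated division by 2:
189 ÷ 2 = 94 remainder 1
94 ÷ 2 = 47 remainder 0
47 ÷ 2 = 23 remainder 1
23 ÷ 2 = 11 remainder 1
11 ÷ 2 = 5 remainder 1
5 ÷ 2 = 2 remainder 1
2 ÷ 2 = 1 remainder 0
1 ÷ 2 = 0 remainder 1
Reading remainders bottom to top: 10111101



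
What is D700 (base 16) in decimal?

Expand by place value (powers of 16):
Digit values: D = 13
D700 = 13 × 16^3 + 7 × 16^2 + 0 × 16^1 + 0 × 16^0
= 13 × 4096 + 7 × 256 + 0 × 16 + 0 × 1
= 53248 + 1792 + 0 + 0
= 55040



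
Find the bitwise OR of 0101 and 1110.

OR: 1 when either bit is 1
  0101
| 1110
------
  1111
Decimal: 5 | 14 = 15



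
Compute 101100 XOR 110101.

XOR: 1 when bits differ
  101100
^ 110101
--------
  011001
Decimal: 44 ^ 53 = 25



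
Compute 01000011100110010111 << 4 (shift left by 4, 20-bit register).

Original: 01000011100110010111 (decimal 276887)
Shift left by 4 positions
Append 4 zeros on the right and drop the 4 high bits that overflow the 20-bit width
Result: 00111001100101110000 (decimal 235888)
Equivalent: 276887 << 4 = 276887 × 2^4 = 4430192, truncated to 20 bits = 235888



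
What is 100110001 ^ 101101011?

XOR: 1 when bits differ
  100110001
^ 101101011
-----------
  001011010
Decimal: 305 ^ 363 = 90



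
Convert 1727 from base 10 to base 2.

Using repeated division by 2:
1727 ÷ 2 = 863 remainder 1
863 ÷ 2 = 431 remainder 1
431 ÷ 2 = 215 remainder 1
215 ÷ 2 = 107 remainder 1
107 ÷ 2 = 53 remainder 1
53 ÷ 2 = 26 remainder 1
26 ÷ 2 = 13 remainder 0
13 ÷ 2 = 6 remainder 1
6 ÷ 2 = 3 remainder 0
3 ÷ 2 = 1 remainder 1
1 ÷ 2 = 0 remainder 1
Reading remainders bottom to top: 11010111111



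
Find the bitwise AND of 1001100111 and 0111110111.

AND: 1 only when both bits are 1
  1001100111
& 0111110111
------------
  0001100111
Decimal: 615 & 503 = 103



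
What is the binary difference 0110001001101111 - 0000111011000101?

Method 1 - Direct subtraction (column by column from the right: bit − bit − borrow-in; if negative, add 2 and borrow 1 from the next column):
borrow: 0011111100000000
        0110001001101111
-       0000111011000101
------------------------
        0101001110101010

Method 2 - Add two's complement:
Two's complement of 0000111011000101: invert → 1111000100111010, add 1 → 1111000100111011
  0110001001101111
+ 1111000100111011
------------------
 10101001110101010  (end carry out of the top bit = 1)
Discarding the end carry: 0101001110101010
Decimal check:
  0110001001101111 = 16384 + 8192 + 512 + 64 + 32 + 8 + 4 + 2 + 1 = 25199
  0000111011000101 = 2048 + 1024 + 512 + 128 + 64 + 4 + 1 = 3781
  25199 - 3781 = 21418, and 0101001110101010 = 16384 + 4096 + 512 + 256 + 128 + 32 + 8 + 2 = 21418 ✓



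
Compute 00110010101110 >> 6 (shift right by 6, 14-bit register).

Original: 00110010101110 (decimal 3246)
Shift right by 6 positions
Drop the 6 low bits; fill with zeros on the left
Result: 00000000110010 (decimal 50)
Equivalent: 3246 >> 6 = 3246 ÷ 2^6 = 50



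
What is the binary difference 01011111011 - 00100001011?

Method 1 - Direct subtraction (column by column from the right: bit − bit − borrow-in; if negative, add 2 and borrow 1 from the next column):
borrow: 01000000000
        01011111011
-       00100001011
-------------------
        00111110000

Method 2 - Add two's complement:
Two's complement of 00100001011: invert → 11011110100, add 1 → 11011110101
  01011111011
+ 11011110101
-------------
 100111110000  (end carry out of the top bit = 1)
Discarding the end carry: 00111110000
Decimal check:
  01011111011 = 512 + 128 + 64 + 32 + 16 + 8 + 2 + 1 = 763
  00100001011 = 256 + 8 + 2 + 1 = 267
  763 - 267 = 496, and 00111110000 = 256 + 128 + 64 + 32 + 16 = 496 ✓



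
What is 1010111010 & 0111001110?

AND: 1 only when both bits are 1
  1010111010
& 0111001110
------------
  0010001010
Decimal: 698 & 462 = 138



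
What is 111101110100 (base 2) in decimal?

Sum of powers of 2 for each 1-bit:
2^2 + 2^4 + 2^5 + 2^6 + 2^8 + 2^9 + 2^10 + 2^11
= 4 + 16 + 32 + 64 + 256 + 512 + 1024 + 2048
= 3956



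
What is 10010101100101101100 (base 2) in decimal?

Sum of powers of 2 for each 1-bit:
2^2 + 2^3 + 2^5 + 2^6 + 2^8 + 2^11 + 2^12 + 2^14 + 2^16 + 2^19
= 4 + 8 + 32 + 64 + 256 + 2048 + 4096 + 16384 + 65536 + 524288
= 612716



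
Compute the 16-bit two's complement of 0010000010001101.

Original: 0010000010001101
Step 1 - Invert all bits: 1101111101110010
Step 2 - Add 1: 1101111101110011
Verification: 0010000010001101 + 1101111101110011 = 10000000000000000; discarding the end carry (carry out of the top bit) leaves the 16-bit value 0000000000000000, as required for x + (-x)



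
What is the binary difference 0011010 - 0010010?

Method 1 - Direct subtraction (column by column from the right: bit − bit − borrow-in; if negative, add 2 and borrow 1 from the next column):
borrow: 0000000
        0011010
-       0010010
---------------
        0001000

Method 2 - Add two's complement:
Two's complement of 0010010: invert → 1101101, add 1 → 1101110
  0011010
+ 1101110
---------
 10001000  (end carry out of the top bit = 1)
Discarding the end carry: 0001000
Decimal check:
  0011010 = 16 + 8 + 2 = 26
  0010010 = 16 + 2 = 18
  26 - 18 = 8, and 0001000 = 8 ✓



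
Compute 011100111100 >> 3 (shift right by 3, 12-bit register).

Original: 011100111100 (decimal 1852)
Shift right by 3 positions
Drop the 3 low bits; fill with zeros on the left
Result: 000011100111 (decimal 231)
Equivalent: 1852 >> 3 = 1852 ÷ 2^3 = 231



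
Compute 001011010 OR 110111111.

OR: 1 when either bit is 1
  001011010
| 110111111
-----------
  111111111
Decimal: 90 | 447 = 511



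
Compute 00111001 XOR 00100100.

XOR: 1 when bits differ
  00111001
^ 00100100
----------
  00011101
Decimal: 57 ^ 36 = 29



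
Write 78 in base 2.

Using repeated division by 2:
78 ÷ 2 = 39 remainder 0
39 ÷ 2 = 19 remainder 1
19 ÷ 2 = 9 remainder 1
9 ÷ 2 = 4 remainder 1
4 ÷ 2 = 2 remainder 0
2 ÷ 2 = 1 remainder 0
1 ÷ 2 = 0 remainder 1
Reading remainders bottom to top: 1001110



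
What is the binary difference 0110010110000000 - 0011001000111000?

Method 1 - Direct subtraction (column by column from the right: bit − bit − borrow-in; if negative, add 2 and borrow 1 from the next column):
borrow: 0110010011110000
        0110010110000000
-       0011001000111000
------------------------
        0011001101001000

Method 2 - Add two's complement:
Two's complement of 0011001000111000: invert → 1100110111000111, add 1 → 1100110111001000
  0110010110000000
+ 1100110111001000
------------------
 10011001101001000  (end carry out of the top bit = 1)
Discarding the end carry: 0011001101001000
Decimal check:
  0110010110000000 = 16384 + 8192 + 1024 + 256 + 128 = 25984
  0011001000111000 = 8192 + 4096 + 512 + 32 + 16 + 8 = 12856
  25984 - 12856 = 13128, and 0011001101001000 = 8192 + 4096 + 512 + 256 + 64 + 8 = 13128 ✓



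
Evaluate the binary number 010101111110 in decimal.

Sum of powers of 2 for each 1-bit:
2^1 + 2^2 + 2^3 + 2^4 + 2^5 + 2^6 + 2^8 + 2^10
= 2 + 4 + 8 + 16 + 32 + 64 + 256 + 1024
= 1406



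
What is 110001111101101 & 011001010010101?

AND: 1 only when both bits are 1
  110001111101101
& 011001010010101
-----------------
  010001010000101
Decimal: 25581 & 12949 = 8837



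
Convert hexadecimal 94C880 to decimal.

Expand by place value (powers of 16):
Digit values: C = 12
94C880 = 9 × 16^5 + 4 × 16^4 + 12 × 16^3 + 8 × 16^2 + 8 × 16^1 + 0 × 16^0
= 9 × 1048576 + 4 × 65536 + 12 × 4096 + 8 × 256 + 8 × 16 + 0 × 1
= 9437184 + 262144 + 49152 + 2048 + 128 + 0
= 9750656

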